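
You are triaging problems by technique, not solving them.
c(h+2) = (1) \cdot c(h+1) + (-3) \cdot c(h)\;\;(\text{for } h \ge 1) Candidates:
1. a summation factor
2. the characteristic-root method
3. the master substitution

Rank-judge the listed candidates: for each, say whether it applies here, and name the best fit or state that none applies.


Verdict: the characteristic-root method — every coefficient is a fixed number and the forcing is zero — substitute r^h and read off the root equation.
- a summation factor: the recurrence reaches back more than one step, outside the first-order family a summation factor normalizes.
- the characteristic-root method — applies; the problem has the shape this method handles.
- the master substitution: with no divided-index recursive call, reindexing by powers of a base buys nothing.


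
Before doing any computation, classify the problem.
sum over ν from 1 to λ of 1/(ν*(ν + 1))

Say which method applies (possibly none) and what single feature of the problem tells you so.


Best approach: telescoping — poles of 1/(ν*(ν + 1)) differ by an integer, the telltale of a telescoping partial-fraction sum.


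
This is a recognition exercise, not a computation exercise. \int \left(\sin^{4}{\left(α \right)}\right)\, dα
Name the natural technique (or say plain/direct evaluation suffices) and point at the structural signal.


Best approach: a trigonometric identity — \sin^{4}{\left(α \right)} carries an even exponent — trade it for double-angle cosines before integrating.


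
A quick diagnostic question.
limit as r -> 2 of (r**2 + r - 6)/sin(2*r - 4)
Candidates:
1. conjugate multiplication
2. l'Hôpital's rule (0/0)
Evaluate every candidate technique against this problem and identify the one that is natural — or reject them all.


Verdict: l'Hôpital's rule (0/0) — numerator and denominator both vanish at 2 — a genuine 0/0 form, which is exactly when l'Hôpital applies. Expanding numerator and denominator to first order gives the same value — the rule automates exactly that.
- conjugate multiplication — there is no infinity-minus-infinity radical difference to rationalize.
- l'Hôpital's rule (0/0): applies; the problem has the shape this method handles.


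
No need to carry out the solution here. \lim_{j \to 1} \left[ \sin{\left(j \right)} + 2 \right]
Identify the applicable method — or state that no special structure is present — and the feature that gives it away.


Best approach: no special technique — the expression is continuous at 1 — substitute and evaluate; no indeterminate form appears.


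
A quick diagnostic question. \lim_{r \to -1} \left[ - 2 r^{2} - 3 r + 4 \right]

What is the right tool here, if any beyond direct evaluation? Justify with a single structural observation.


Technique: no special technique — the expression is continuous at the evaluation point — substitute directly; no indeterminate form appears.


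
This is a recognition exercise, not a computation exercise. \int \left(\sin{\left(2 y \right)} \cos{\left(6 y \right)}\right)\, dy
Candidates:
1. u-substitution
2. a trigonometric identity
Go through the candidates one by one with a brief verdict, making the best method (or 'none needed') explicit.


Diagnosis: a trigonometric identity — the identity turns \sin{\left(2 y \right)} \cos{\left(6 y \right)} into two lone cosines/sines, each trivially integrable.
- u-substitution: no subexpression of the integrand serves as a whole-integral substitution inner — individual terms may offer their own, but none carries its derivative as a factor of the full integrand; a working change of variable would have to be constructed from outside the expression.
- a trigonometric identity: applies; the problem has the shape this method handles.


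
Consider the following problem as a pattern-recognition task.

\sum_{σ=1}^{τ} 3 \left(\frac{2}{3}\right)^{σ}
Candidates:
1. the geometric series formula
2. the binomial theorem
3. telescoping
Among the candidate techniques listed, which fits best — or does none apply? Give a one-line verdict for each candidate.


Best approach: the geometric series formula — check a ratio of consecutive terms: it is \frac{2}{3}, independent of the index, so the geometric formula closes the sum.
- the geometric series formula — yes, a natural case for it.
- the binomial theorem — no binomial coefficients pair up with complementary powers here.
- telescoping — as presented, consecutive terms share no shifted copy to cancel against — no rewrite is on display to change that.


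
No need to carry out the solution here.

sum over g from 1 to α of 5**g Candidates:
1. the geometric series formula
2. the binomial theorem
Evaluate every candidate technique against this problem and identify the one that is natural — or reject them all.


Diagnosis: the geometric series formula — each term is 5 times the previous one, so the geometric-series formula applies directly.
- the geometric series formula: yes — fits the structure here.
- the binomial theorem — the terms do not reassemble into a binomial power.


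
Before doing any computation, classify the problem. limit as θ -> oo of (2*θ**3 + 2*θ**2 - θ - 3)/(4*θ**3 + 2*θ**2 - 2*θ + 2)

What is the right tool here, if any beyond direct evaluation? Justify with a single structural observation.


Best approach: dominant-term comparison — as θ grows, only the highest-degree terms matter — compare leading terms and read the limit off. l'Hôpital's at-infinity variant applies to the expression viewed as a single quotient; the leading-term comparison is the direct route.


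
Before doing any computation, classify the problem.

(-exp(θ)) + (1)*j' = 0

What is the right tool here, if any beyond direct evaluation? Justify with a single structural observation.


Best approach: no special technique — solved for the derivative, j never appears on the right — this is a direct integration in θ, not a differential-equations problem at heart.


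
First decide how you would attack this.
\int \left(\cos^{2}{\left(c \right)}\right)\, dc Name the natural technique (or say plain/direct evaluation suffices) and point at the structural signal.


Diagnosis: a trigonometric identity — even powers like \cos^{2}{\left(c \right)} never integrate directly; the half-angle identity lowers the degree first.


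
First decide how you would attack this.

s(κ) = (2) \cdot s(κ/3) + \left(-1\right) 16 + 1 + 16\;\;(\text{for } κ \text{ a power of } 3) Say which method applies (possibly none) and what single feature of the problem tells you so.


Diagnosis: the master substitution — treat m = log base 3 of κ as the new clock: one recursion step advances m by one while κ scales by 3.


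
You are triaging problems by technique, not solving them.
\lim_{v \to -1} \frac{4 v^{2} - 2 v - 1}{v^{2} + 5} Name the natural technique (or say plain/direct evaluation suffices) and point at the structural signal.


Diagnosis: no special technique — the expression is continuous at the evaluation point — substitute directly; no indeterminate form appears.


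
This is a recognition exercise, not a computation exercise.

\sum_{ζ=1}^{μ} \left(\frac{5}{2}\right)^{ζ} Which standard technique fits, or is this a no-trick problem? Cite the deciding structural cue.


Technique: the geometric series formula — the ratio of consecutive terms is the constant \frac{5}{2}, independent of the index — a geometric sum.


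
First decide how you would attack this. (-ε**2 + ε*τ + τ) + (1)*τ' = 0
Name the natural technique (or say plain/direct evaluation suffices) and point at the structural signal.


Technique: a linear integrating factor — linear in the unknown with genuine forcing: multiply through by the exponential of the integrated coefficient and the left side closes into one derivative.


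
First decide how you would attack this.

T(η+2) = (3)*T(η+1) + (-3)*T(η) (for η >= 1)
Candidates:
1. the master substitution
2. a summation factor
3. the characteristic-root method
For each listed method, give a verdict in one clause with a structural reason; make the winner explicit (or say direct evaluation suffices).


Method: the characteristic-root method — this is the constant-coefficient homogeneous case — the whole solution in η reduces to a polynomial's roots.
- the master substitution — the recursion steps by a constant offset, so exponential reindexing is pointless.
- a summation factor — a summation factor telescopes one-step recursions; this one carries higher-order memory.
- the characteristic-root method — yes — fits the structure here.


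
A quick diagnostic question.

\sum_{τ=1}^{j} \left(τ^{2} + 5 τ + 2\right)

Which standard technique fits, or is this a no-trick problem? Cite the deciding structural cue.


Technique: no special technique — every summand is a constant multiple of a power of τ — apply the standard power-sum identities one degree at a time.


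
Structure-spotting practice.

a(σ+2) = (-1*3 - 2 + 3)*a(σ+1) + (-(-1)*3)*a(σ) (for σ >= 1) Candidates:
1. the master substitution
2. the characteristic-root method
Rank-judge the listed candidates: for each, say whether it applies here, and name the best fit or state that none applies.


Diagnosis: the characteristic-root method — constant coefficients and linearity mean the ansatz r^σ reduces it to solving the characteristic polynomial.
- the master substitution — with no divided-index recursive call, reindexing by powers of a base buys nothing.
- the characteristic-root method — applicable, and directly so.


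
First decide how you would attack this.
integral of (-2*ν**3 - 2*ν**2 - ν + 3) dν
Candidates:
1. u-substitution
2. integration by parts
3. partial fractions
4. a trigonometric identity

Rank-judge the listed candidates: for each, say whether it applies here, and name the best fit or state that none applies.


Diagnosis: no special technique — scan for structure and find none: constant multiples of powers of ν, integrate directly.
- u-substitution — no substitution does more than relabel what direct integration already handles.
- integration by parts: splitting off a factor buys nothing — the integrand integrates directly without parts.
- partial fractions: there is no rational-function structure to decompose.
- a trigonometric identity: there is no trigonometric structure at all — the integrand carries no sine or cosine to rewrite.


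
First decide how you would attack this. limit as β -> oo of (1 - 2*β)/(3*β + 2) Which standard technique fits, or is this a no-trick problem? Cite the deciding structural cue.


Method: dominant-term comparison — divide through by the highest power of β; every lower-order term dies and the dominant terms decide the limit. As a single quotient, the ∞/∞ shape would yield to repeated differentiation as well — the growth comparison gets there in one look.


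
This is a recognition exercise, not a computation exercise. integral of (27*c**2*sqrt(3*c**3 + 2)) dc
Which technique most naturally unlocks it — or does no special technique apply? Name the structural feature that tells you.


Best approach: u-substitution — structure check: outer function, inner expression 3*c**3 + 2, inner derivative as a factor — the classic u = 3*c**3 + 2 pattern.


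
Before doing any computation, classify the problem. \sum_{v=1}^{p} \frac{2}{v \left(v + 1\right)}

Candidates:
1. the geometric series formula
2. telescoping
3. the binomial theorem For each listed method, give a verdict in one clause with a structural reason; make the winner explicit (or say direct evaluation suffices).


Method: telescoping — poles of \frac{2}{v \left(v + 1\right)} differ by an integer, the telltale of a telescoping partial-fraction sum.
- the geometric series formula — the ratio of consecutive terms depends on the index.
- telescoping — a fit — the right tool for this form.
- the binomial theorem: the terms do not reassemble into a binomial power.


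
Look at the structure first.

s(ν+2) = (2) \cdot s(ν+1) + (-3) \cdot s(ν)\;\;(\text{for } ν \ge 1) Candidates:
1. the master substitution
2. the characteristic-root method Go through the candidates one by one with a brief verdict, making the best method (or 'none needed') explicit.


Technique: the characteristic-root method — the recurrence is linear and homogeneous with constant coefficients, so the ansatz r^ν turns it into a polynomial equation for r.
- the master substitution: this is shift-type recursion, outside the divide-and-conquer template.
- the characteristic-root method — applicable, and directly so.


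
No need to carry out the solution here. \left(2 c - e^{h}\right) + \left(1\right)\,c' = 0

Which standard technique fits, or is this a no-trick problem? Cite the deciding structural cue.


Method: a linear integrating factor — the equation is linear in c with coefficient 2; multiplying by the integrating factor exp(∫2) makes the left side a perfect derivative.


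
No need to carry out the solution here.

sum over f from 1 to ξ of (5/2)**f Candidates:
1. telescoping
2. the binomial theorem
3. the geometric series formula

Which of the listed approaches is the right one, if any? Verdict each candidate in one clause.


Best approach: the geometric series formula — each summand is the previous one scaled by 5/2; that constant multiplier is itself the geometric structure.
- telescoping: the terms as presented offer no neighboring cancellation — a telescoping rewrite may exist, but the displayed structure does not hand one over.
- the binomial theorem — there is no sum-raised-to-a-power identity hiding in these terms.
- the geometric series formula — yes — fits the structure here.


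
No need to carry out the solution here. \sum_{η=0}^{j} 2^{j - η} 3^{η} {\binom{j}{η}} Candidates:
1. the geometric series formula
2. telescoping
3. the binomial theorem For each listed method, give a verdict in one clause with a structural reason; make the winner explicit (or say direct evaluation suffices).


Diagnosis: the binomial theorem — {\binom{j}{η}} weighting matched powers of 3 and 2 is the expanded form of (3 + 2)^j — fold it back up.
- the geometric series formula — the term-to-term ratio drifts with the index — the one thing the geometric formula cannot absorb.
- telescoping — the summand is not presented as a shifted difference — a telescoping rewrite may exist, but the displayed structure does not offer one.
- the binomial theorem: applies; the problem has the shape this method handles.


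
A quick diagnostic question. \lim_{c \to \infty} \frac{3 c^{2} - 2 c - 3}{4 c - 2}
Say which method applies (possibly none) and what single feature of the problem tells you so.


Best approach: dominant-term comparison — as c grows, only the highest-degree terms matter — compare leading terms and read the limit off. Differentiating the expression as a single quotient would eventually settle it as well; matching dominant growth settles it immediately.


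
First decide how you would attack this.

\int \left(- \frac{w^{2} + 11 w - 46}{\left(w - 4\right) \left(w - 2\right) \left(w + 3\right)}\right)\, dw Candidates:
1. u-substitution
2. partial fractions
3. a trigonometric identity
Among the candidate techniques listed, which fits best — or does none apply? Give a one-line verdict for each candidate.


Verdict: partial fractions — a proper rational integrand whose denominator splits into simpler factors — decompose into partial fractions first.
- u-substitution — no subexpression of the integrand serves as a whole-integral substitution inner — individual terms may offer their own, but none carries its derivative as a factor of the full integrand; a working change of variable would have to be constructed from outside the expression.
- partial fractions: yes, a natural case for it.
- a trigonometric identity: there is no trigonometric structure at all — the integrand carries no sine or cosine to rewrite.


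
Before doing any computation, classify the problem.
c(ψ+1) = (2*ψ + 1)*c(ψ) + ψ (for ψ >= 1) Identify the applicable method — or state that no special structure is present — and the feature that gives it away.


Best approach: a summation factor — with the index-dependent coefficient 2*ψ + 1, dividing by the cumulative product turns the left side into a pure difference.


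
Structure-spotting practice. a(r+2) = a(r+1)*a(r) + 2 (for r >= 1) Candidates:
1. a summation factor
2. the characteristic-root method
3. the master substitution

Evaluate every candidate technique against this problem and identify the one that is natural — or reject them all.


Technique: no special technique — no ansatz, no master substitution, no summation factor survives the nonlinearity here.
- a summation factor: no summation factor applies — the rule is not linear in the sequence values.
- the characteristic-root method — the recursion is nonlinear in the sequence values, so no linear-modes ansatz applies.
- the master substitution — with no divided-index recursive call, reindexing by powers of a base buys nothing.


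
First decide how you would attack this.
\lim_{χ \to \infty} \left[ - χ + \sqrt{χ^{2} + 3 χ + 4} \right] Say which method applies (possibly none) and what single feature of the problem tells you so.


Method: conjugate multiplication — divergence minus divergence hides a finite answer — expose it by pairing \sqrt{χ^{2} + 3 χ + 4} - χ with its conjugate.


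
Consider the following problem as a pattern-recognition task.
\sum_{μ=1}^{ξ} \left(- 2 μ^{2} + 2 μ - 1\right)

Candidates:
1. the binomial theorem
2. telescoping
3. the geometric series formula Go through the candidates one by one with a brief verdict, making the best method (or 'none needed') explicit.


Technique: no special technique — recognize the absence of structure: constant-multiple powers of μ summed plainly, no special method required.
- the binomial theorem — the terms lack the binomial-coefficient-weighted complementary-power pattern of an expansion.
- telescoping: neither a shifted-difference shape nor integer-spaced poles are present.
- the geometric series formula: there is no constant term-to-term ratio.


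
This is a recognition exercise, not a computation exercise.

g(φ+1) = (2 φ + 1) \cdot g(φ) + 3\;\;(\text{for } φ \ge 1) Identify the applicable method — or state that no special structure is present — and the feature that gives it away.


Best approach: a summation factor — because the multiplier 2 φ + 1 is index-dependent, divide through by its running product and sum the resulting differences.


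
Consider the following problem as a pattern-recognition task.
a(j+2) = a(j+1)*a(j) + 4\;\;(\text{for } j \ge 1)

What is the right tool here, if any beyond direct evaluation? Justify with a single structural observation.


Diagnosis: no special technique — the map from one term to the next is curved, not linear, so linear closed-form machinery does not attach.


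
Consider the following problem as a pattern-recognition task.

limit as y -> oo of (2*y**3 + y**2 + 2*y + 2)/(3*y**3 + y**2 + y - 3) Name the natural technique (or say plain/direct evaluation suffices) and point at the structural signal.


Verdict: dominant-term comparison — divide by the highest power of y present: lower-order terms vanish and the dominant ratio remains. As a single quotient, the ∞/∞ shape would yield to repeated differentiation as well — the growth comparison gets there in one look.


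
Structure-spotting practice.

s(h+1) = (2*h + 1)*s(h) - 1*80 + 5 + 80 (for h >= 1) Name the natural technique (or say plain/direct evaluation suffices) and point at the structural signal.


Technique: a summation factor — rescale the sequence by the product of the weights 2*h + 1 so far — the recurrence collapses to a plain running sum.


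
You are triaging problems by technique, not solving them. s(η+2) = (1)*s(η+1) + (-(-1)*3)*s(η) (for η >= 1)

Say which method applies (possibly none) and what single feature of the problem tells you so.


Method: the characteristic-root method — fixed numeric weights on consecutive terms and no forcing term added: the root method in its home territory.


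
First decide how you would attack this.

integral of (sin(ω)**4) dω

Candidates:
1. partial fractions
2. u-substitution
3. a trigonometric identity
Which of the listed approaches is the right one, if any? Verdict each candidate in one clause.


Method: a trigonometric identity — sin(ω)**4 calls for power reduction: rewrite via double angles before any antiderivative is attempted.
- partial fractions — there is no rational-function structure to decompose.
- u-substitution — no subexpression of the integrand serves as a whole-integral substitution inner — individual terms may offer their own, but none carries its derivative as a factor of the full integrand; a working change of variable would have to be constructed from outside the expression.
- a trigonometric identity: applies; the problem has the shape this method handles.


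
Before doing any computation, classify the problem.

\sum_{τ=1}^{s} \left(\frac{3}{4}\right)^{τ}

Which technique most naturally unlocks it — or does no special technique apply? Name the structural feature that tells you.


Method: the geometric series formula — the ratio of consecutive terms is the constant \frac{3}{4}, independent of the index — a geometric sum.


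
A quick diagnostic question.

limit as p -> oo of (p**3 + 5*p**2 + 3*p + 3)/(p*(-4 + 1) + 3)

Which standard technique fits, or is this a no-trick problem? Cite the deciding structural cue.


Method: dominant-term comparison — growth-rate triage: the leading powers of p decide the limit, everything else is noise. As a single quotient, the ∞/∞ shape would yield to repeated differentiation as well — the growth comparison gets there in one look.


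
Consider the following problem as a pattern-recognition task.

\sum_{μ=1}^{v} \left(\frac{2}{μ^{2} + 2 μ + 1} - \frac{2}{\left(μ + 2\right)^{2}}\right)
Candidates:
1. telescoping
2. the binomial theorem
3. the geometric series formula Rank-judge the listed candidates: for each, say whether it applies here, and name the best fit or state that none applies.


Technique: telescoping — spot the paired structure — each term adds \frac{2}{μ^{2} + 2 μ + 1} and subtracts its successor value, which the next term restores: the definition of a telescoping chain.
- telescoping — a fit — the right tool for this form.
- the binomial theorem — no binomial coefficients pair with matched powers.
- the geometric series formula: the term-to-term ratio drifts with the index — the one thing the geometric formula cannot absorb.


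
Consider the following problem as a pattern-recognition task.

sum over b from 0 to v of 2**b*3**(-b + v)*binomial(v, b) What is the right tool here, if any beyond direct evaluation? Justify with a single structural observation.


Diagnosis: the binomial theorem — binomial(v, b) weighting matched powers of 2 and 3 is the expanded form of (2 + 3)^v — fold it back up.


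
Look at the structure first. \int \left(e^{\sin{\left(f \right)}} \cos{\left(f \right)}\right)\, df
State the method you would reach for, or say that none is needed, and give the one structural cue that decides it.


Method: u-substitution — collected, the integrand has one factor that is, up to a constant, the derivative of an inner expression the rest depends on — substitute for that inner expression.


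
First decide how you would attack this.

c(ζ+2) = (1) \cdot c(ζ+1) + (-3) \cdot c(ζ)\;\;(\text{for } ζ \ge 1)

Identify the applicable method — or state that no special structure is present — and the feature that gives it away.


Method: the characteristic-root method — no index-dependence in the weights and nothing inhomogeneous: classic characteristic-equation setup.


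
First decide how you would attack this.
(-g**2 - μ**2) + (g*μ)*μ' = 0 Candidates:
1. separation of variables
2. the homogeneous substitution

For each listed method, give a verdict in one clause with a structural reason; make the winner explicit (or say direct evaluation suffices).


Verdict: the homogeneous substitution — scaling g and μ together leaves the slope fixed — it depends only on μ/g, so substitute the ratio. A Bernoulli substitution is a fair alternative on this equation directly; the homogeneous reading takes it as given.
- separation of variables — no algebra isolates the independent variable on one side and the unknown on the other.
- the homogeneous substitution — applicable, and directly so.


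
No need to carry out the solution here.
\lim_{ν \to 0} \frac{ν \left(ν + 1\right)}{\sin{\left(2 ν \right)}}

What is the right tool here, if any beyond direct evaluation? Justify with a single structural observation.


Verdict: l'Hôpital's rule (0/0) — numerator and denominator both vanish at 0 — a genuine 0/0 form, which is exactly when l'Hôpital applies. One could equally expand both pieces locally and compare leading terms; the rule does that in one stroke.


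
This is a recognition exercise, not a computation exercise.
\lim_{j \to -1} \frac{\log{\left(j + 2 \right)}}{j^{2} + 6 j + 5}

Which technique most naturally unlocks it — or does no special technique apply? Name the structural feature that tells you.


Method: l'Hôpital's rule (0/0) — plug in -1: top and bottom both hit zero, so differentiate each and retry. Known elementary limits would finish this too — the rule just bypasses the case analysis.


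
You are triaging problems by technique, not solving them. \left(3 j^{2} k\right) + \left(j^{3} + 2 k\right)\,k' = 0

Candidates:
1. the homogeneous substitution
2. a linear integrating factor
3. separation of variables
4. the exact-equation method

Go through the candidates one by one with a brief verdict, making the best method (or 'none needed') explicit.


Technique: the exact-equation method — the compatibility test passes: the k-derivative of 3 j^{2} k matches the j-derivative of j^{3} + 2 k, so integrate a potential.
- the homogeneous substitution: rescaling both variables together changes the slope, so no ratio substitution collapses it.
- a linear integrating factor — the unknown enters nonlinearly (through a power, a denominator, or a transcendental function), which the linear integrating-factor recipe cannot absorb as-is — any repair would come from a preliminary substitution, not the factor.
- separation of variables — the two dependences are entangled, not a clean product of one-variable pieces.
- the exact-equation method: a fit — the right tool for this form.


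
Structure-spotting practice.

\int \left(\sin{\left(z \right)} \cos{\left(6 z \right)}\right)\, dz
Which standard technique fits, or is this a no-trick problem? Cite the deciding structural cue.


Diagnosis: a trigonometric identity — \sin{\left(z \right)} \cos{\left(6 z \right)} is a beat pattern — rewrite the product as a sum of single-frequency waves before integrating.


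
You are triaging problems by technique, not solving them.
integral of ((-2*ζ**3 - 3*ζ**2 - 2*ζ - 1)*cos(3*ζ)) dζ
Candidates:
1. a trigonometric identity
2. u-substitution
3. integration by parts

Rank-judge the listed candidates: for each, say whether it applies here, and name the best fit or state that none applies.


Best approach: integration by parts — a polynomial -2*ζ**3 - 3*ζ**2 - 2*ζ - 1 against the kernel cos(3*ζ) is the signature bounded-ladder case for integration by parts.
- a trigonometric identity: there is no trigonometric structure whose rewriting would simplify the integrand.
- u-substitution — no subexpression of the integrand pairs with its own derivative as a factor — individual terms may offer their own substitutions, but any change of variable covering the whole integral would have to be constructed from outside the expression.
- integration by parts — applicable, and directly so.


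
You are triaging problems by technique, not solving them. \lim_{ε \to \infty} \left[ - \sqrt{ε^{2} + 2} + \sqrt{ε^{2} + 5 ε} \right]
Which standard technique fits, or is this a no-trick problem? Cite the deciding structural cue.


Technique: conjugate multiplication — divergence minus divergence hides a finite answer — expose it by pairing \sqrt{ε^{2} + 5 ε} - \sqrt{ε^{2} + 2} with its conjugate.


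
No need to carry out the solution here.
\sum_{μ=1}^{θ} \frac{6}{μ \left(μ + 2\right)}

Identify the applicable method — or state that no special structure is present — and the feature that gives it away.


Diagnosis: telescoping — one partial-fraction pass turns \frac{6}{μ \left(μ + 2\right)} into a shifted difference, and shifted differences telescope.


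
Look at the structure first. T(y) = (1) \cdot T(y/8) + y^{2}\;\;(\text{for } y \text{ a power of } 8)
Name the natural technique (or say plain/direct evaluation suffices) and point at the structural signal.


Verdict: the master substitution — treat m = log base 8 of y as the new clock: one recursion step advances m by one while y scales by 8.


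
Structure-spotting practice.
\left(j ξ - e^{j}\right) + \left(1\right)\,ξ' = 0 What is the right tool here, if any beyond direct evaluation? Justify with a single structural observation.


Diagnosis: a linear integrating factor — ξ enters only linearly with coefficient j; multiply by exp of the integral of j and the left side becomes one derivative.


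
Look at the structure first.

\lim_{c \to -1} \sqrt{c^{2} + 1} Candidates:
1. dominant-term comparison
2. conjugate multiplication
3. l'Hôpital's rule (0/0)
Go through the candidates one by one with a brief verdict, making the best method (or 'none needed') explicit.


Diagnosis: no special technique — no zero denominators, no indeterminate clash at -1 — substitute and read off the value.
- dominant-term comparison — this limit is not decided by comparing polynomial growth at infinity.
- conjugate multiplication — no divergent radical difference is present for a conjugate pair to cancel.
- l'Hôpital's rule (0/0) — substituting the point gives a finite value outright — there is no indeterminate clash to repair.


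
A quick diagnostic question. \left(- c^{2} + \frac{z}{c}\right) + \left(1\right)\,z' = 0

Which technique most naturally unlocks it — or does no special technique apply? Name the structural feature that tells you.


Best approach: a linear integrating factor — the unknown enters only to the first power against a nonzero forcing term — the integrating-factor template applies directly.


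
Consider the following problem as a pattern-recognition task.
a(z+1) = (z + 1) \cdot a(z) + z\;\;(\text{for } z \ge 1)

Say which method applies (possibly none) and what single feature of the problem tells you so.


Best approach: a summation factor — one step of memory with a weight z + 1 that changes as the index grows — the summation-factor construction is built for this.


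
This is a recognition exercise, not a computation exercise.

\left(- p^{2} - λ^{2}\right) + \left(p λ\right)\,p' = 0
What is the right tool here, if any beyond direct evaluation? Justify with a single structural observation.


Technique: the homogeneous substitution — the slope is degree-zero homogeneous: the ratio substitution v = p/λ collapses it. Rearranged, this also fits the Bernoulli template directly; the homogeneous substitution reads the structure without the rearrangement.


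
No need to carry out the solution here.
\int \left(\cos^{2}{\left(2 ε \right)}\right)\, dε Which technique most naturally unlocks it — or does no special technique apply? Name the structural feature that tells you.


Technique: a trigonometric identity — \cos^{2}{\left(2 ε \right)} carries an even exponent — trade it for double-angle cosines before integrating.


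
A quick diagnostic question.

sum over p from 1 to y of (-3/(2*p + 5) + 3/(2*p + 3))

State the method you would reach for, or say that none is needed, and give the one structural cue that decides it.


Verdict: telescoping — write out three consecutive terms and watch the interior cancel: the advanced copy one term subtracts reappears as the very next term's leading piece, pair after pair.


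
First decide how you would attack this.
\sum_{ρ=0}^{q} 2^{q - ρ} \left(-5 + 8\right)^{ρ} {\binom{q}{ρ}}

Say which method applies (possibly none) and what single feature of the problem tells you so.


Diagnosis: the binomial theorem — binomial coefficients against complementary powers of (-5 + 8) and 2: recognize the binomial expansion and resum.


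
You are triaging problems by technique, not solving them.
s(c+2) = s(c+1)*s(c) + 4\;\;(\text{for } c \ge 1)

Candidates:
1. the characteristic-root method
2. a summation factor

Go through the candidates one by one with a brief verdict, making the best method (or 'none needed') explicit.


Technique: no special technique — the update rule curves (it is not linear in the unknown sequence), so no superposition-based closed form attaches — iterate or study it directly.
- the characteristic-root method: the recursion is nonlinear in the sequence values, so no linear-modes ansatz applies.
- a summation factor — the recursion is nonlinear — outside the first-order linear family a summation factor addresses.


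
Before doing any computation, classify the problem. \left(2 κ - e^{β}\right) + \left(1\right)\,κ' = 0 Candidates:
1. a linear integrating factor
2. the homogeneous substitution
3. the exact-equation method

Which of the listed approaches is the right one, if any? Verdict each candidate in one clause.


Diagnosis: a linear integrating factor — arrange it as κ' + 2·κ = (the forcing term) and the integrating factor does the rest.
- a linear integrating factor: applies; the problem has the shape this method handles.
- the homogeneous substitution — the ratio substitution does not collapse this equation.
- the exact-equation method — exactness fails on the nose — the mixed partials do not match.


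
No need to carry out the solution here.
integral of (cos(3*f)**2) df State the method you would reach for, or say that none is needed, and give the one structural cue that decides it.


Best approach: a trigonometric identity — even powers like cos(3*f)**2 never integrate directly; the half-angle identity lowers the degree first.


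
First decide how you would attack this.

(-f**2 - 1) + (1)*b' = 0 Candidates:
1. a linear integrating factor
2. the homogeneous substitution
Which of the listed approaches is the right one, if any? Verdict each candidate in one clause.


Diagnosis: no special technique — solved for the derivative, no b appears — this is antidifferentiation in f wearing ODE clothing.
- a linear integrating factor — with the unknown absent the integrating factor is a formality; direct integration is the working structure.
- the homogeneous substitution — the slope is not a function of the ratio of the variables alone.


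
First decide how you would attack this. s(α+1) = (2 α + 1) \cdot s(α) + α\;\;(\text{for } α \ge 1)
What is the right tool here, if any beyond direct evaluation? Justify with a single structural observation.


Best approach: a summation factor — first-order, linear, moving coefficient 2 α + 1: the discrete analogue of an integrating factor handles it.


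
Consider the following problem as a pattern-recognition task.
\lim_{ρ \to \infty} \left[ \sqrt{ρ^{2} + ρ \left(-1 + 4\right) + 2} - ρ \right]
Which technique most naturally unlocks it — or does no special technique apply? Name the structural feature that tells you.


Technique: conjugate multiplication — two divergent pieces with a minus sign between them and a radical in the mix: rationalize \sqrt{ρ^{2} + ρ \left(-1 + 4\right) + 2} - ρ before any limit law applies.


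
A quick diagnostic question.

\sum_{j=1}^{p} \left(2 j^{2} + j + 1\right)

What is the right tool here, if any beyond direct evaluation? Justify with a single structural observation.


Best approach: no special technique — every summand is a constant multiple of a power of j — apply the standard power-sum identities one degree at a time.


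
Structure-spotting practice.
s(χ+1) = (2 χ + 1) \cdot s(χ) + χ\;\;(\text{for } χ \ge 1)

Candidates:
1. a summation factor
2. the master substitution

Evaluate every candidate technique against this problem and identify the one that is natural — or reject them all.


Diagnosis: a summation factor — an index-dependent multiplier 2 χ + 1 rules out characteristic roots; a summation factor converts it to a pure difference.
- a summation factor — applies; the problem has the shape this method handles.
- the master substitution — the recursion shifts the index rather than dividing it.


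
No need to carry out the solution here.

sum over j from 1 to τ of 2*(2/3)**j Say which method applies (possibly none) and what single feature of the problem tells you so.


Best approach: the geometric series formula — check a ratio of consecutive terms: it is 2/3, independent of the index, so the geometric formula closes the sum.


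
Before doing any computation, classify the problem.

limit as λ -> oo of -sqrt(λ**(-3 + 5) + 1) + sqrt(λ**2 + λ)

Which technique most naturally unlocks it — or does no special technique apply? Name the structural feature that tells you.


Diagnosis: conjugate multiplication — sqrt(λ**2 + λ) and sqrt(λ**(-3 + 5) + 1) both blow up, but their difference is tame once the conjugate rationalizes it.


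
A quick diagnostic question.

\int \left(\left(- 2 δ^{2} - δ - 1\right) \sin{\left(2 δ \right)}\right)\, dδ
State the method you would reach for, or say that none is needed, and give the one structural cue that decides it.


Best approach: integration by parts — - 2 δ^{2} - δ - 1 dies after finitely many derivatives while \sin{\left(2 δ \right)} cycles under integration — the tabular/parts setup.


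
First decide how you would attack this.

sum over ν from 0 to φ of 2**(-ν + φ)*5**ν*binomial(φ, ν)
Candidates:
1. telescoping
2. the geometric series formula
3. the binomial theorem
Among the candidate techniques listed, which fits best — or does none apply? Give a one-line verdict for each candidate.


Method: the binomial theorem — the binomial coefficients weight matched powers of 5 and 2, which is exactly the expansion of a binomial power.
- telescoping — the terms as presented offer no neighboring cancellation — a telescoping rewrite may exist, but the displayed structure does not hand one over.
- the geometric series formula — dividing successive terms gives an index-dependent quantity, not a constant.
- the binomial theorem — yes, a natural case for it.


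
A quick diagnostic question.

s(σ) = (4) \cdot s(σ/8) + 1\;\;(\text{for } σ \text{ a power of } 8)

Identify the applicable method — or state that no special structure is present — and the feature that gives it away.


Technique: the master substitution — treat m = log base 8 of σ as the new clock: one recursion step advances m by one while σ scales by 8.


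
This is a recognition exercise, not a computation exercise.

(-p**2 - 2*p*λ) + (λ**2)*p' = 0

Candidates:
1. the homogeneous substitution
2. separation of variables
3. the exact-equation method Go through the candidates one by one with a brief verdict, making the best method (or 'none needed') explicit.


Best approach: the homogeneous substitution — the slope is degree-zero homogeneous: the ratio substitution v = p/λ collapses it. A Bernoulli substitution is a fair alternative on this equation directly; the homogeneous reading takes it as given.
- the homogeneous substitution — yes, a natural case for it.
- separation of variables — no algebra isolates the independent variable on one side and the unknown on the other.
- the exact-equation method: exactness fails on the nose — the mixed partials do not match.
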